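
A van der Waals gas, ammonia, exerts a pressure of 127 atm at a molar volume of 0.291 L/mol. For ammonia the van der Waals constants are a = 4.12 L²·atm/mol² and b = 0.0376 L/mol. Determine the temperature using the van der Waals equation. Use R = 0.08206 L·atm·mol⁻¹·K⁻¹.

T ≈ 542.4 K

T = (P + a/V_m²)(V_m − b)/R
P + a/V_m² = 127 + 4.12/(0.291)² = 175.65 atm
V_m − b = 0.291 − 0.0376 = 0.25340 L/mol
T = (175.65)(0.25340)/0.08206 = 542.4 K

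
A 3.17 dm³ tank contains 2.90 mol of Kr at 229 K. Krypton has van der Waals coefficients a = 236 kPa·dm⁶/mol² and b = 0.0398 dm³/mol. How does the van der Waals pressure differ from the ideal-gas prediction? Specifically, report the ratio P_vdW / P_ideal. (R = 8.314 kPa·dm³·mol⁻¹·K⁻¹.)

Ideal: P_ideal = nRT/V = (2.90)(8.314)(229)/3.17 = 1741.74 kPa
vdW: P = nRT/(V − nb) − a n²/V² = 5521.33/3.05458 − 1984.76/10.0489 = 1807.56 − 197.510 = 1610.05 kPa
Ratio = 1610.05/1741.74 = 0.9244

P_vdW / P_ideal ≈ 0.9244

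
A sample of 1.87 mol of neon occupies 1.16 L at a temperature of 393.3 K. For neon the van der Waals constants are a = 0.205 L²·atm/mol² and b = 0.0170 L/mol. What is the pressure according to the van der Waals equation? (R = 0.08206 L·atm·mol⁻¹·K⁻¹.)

P ≈ 52.96 atm

P = nRT/(V − nb) − a n²/V²
nRT/(V − nb) = (1.87)(0.08206)(393.3)/(1.16 − 1.87×0.0170) = 60.353/1.1282 = 53.495 atm
a n²/V² = (0.205)(1.87)²/(1.16)² = 0.53275 atm
P = 53.495 − 0.53275 = 52.96 atm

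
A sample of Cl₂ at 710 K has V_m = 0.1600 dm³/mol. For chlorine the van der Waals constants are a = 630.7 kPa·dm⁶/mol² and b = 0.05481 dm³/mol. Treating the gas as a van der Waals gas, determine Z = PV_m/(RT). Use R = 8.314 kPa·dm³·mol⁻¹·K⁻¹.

Z ≈ 0.8533

P = RT/(V_m − b) − a/V_m² = (8.314)(710)/(0.1600 − 0.05481) − 630.7/(0.1600)²
  = 5902.9/0.10519 − 24637 = 56117 − 24637 = 31480 kPa
Z = PV_m/(RT) = (31480)(0.1600)/((8.314)(710)) = 5036.8/5902.9 = 0.8533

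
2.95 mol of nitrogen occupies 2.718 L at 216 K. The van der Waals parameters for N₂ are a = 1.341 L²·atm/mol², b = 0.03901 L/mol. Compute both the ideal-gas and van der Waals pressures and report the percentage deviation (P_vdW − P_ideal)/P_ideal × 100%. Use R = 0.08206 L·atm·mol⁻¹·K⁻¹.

Ideal: P_ideal = nRT/V = (2.95)(0.08206)(216)/2.718 = 19.2379 atm
vdW: P = nRT/(V − nb) − a n²/V² = 52.2886/2.60292 − 11.6701/7.38752 = 20.0884 − 1.57970 = 18.5087 atm
% deviation = (18.5087 − 19.2379)/19.2379 × 100% = -3.79%

-3.79 %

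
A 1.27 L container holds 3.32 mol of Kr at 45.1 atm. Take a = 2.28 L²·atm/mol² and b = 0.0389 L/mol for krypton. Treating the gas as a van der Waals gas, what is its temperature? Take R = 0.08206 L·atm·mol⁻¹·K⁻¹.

T ≈ 254.1 K

T = (P + a n²/V²)(V − nb)/(nR)
P + a n²/V² = 45.1 + (2.28)(3.32)²/(1.27)² = 60.681 atm
V − nb = 1.27 − (3.32)(0.0389) = 1.1409 L
T = (60.681)(1.1409)/((3.32)(0.08206)) = 254.1 K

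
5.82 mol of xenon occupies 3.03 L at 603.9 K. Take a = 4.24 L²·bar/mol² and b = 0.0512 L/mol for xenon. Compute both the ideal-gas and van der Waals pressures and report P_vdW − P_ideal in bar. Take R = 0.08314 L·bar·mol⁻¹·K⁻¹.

ΔP ≈ -5.12 bar

Ideal: P_ideal = nRT/V = (5.82)(0.08314)(603.9)/3.03 = 96.4396 bar
vdW: P = nRT/(V − nb) − a n²/V² = 292.212/2.73202 − 143.619/9.18090 = 106.958 − 15.6432 = 91.315 bar
ΔP = 91.315 − 96.4396 = -5.12 bar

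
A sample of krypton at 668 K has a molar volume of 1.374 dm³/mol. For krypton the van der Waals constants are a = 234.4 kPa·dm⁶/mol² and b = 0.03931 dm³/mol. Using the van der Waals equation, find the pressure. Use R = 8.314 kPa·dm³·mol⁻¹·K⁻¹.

P = RT/(V_m − b) − a/V_m²
RT/(V_m − b) = (8.314)(668)/(1.374 − 0.03931) = 5553.8/1.3347 = 4161.1 kPa
a/V_m² = 234.4/(1.374)² = 124.16 kPa
P = 4161.1 − 124.16 = 4037 kPa

P ≈ 4037 kPa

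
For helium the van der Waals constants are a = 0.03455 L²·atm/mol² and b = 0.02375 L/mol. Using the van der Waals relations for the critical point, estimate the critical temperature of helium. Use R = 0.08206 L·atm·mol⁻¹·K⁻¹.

T_c ≈ 5.253 K

For a van der Waals gas, T_c = 8a/(27Rb).
T_c = 8×0.03455/(27×0.08206×0.02375) = 0.27640/0.052621 = 5.253 K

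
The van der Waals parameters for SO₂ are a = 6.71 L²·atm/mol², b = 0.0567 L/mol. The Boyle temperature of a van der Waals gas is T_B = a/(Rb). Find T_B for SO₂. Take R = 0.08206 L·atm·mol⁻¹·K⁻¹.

For a van der Waals gas the second virial coefficient B₂ = b − a/(RT) vanishes at T_B = a/(Rb).
T_B = 6.71/(0.08206×0.0567) = 6.71/0.0046528 = 1442 K

T_B ≈ 1442 K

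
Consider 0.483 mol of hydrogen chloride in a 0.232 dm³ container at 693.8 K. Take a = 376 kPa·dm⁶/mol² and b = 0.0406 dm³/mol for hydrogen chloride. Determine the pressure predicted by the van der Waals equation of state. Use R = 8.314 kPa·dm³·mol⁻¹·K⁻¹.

P = nRT/(V − nb) − a n²/V²
nRT/(V − nb) = (0.483)(8.314)(693.8)/(0.232 − 0.483×0.0406) = 2786.1/0.21239 = 13118 kPa
a n²/V² = (376)(0.483)²/(0.232)² = 1629.7 kPa
P = 13118 − 1629.7 = 11488 kPa

P ≈ 11488 kPa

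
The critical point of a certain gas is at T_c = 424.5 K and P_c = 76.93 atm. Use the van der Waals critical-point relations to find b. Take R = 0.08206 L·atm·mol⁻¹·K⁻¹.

From T_c = 8a/(27Rb) and P_c = a/(27b²): b = R T_c/(8 P_c).
b = (0.08206)(424.5)/(8×76.93) = 34.834/615.44 = 0.05660 L/mol

b ≈ 0.05660 L/mol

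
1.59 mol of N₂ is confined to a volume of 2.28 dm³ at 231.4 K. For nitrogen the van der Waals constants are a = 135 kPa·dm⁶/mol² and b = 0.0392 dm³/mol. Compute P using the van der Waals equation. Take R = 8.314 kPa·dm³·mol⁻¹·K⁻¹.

P = nRT/(V − nb) − a n²/V²
nRT/(V − nb) = (1.59)(8.314)(231.4)/(2.28 − 1.59×0.0392) = 3058.9/2.2177 = 1379.3 kPa
a n²/V² = (135)(1.59)²/(2.28)² = 65.654 kPa
P = 1379.3 − 65.654 = 1314 kPa

P ≈ 1314 kPa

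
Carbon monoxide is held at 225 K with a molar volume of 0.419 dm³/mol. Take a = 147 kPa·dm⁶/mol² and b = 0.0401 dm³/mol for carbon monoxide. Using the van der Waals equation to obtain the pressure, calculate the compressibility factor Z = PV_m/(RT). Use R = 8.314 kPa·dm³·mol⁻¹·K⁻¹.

Z ≈ 0.9183

P = RT/(V_m − b) − a/V_m² = (8.314)(225)/(0.419 − 0.0401) − 147/(0.419)²
  = 1870.7/0.37890 − 837.32 = 4937.2 − 837.32 = 4099.9 kPa
Z = PV_m/(RT) = (4099.9)(0.419)/((8.314)(225)) = 1717.9/1870.7 = 0.9183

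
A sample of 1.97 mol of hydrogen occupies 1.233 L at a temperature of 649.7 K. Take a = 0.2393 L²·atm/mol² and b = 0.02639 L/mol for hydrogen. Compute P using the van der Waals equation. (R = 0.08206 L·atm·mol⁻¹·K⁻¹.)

P ≈ 88.32 atm

P = nRT/(V − nb) − a n²/V²
nRT/(V − nb) = (1.97)(0.08206)(649.7)/(1.233 − 1.97×0.02639) = 105.03/1.1810 = 88.933 atm
a n²/V² = (0.2393)(1.97)²/(1.233)² = 0.61087 atm
P = 88.933 − 0.61087 = 88.32 atm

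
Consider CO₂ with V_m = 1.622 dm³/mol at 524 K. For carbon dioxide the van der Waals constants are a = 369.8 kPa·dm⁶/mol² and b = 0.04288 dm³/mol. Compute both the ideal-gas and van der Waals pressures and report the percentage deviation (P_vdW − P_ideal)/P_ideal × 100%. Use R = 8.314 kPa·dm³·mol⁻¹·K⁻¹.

-2.52 %

Ideal: P_ideal = RT/V_m = (8.314)(524)/1.622 = 2685.90 kPa
vdW: P = RT/(V_m − b) − a/V_m² = 4356.54/1.57912 − 369.8/2.63088 = 2758.84 − 140.561 = 2618.28 kPa
% deviation = (2618.28 − 2685.90)/2685.90 × 100% = -2.52%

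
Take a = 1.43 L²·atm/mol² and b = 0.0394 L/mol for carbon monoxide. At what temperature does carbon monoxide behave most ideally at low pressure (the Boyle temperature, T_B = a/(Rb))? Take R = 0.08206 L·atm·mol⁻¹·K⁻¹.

For a van der Waals gas the second virial coefficient B₂ = b − a/(RT) vanishes at T_B = a/(Rb).
T_B = 1.43/(0.08206×0.0394) = 1.43/0.0032332 = 442.3 K

T_B ≈ 442.3 K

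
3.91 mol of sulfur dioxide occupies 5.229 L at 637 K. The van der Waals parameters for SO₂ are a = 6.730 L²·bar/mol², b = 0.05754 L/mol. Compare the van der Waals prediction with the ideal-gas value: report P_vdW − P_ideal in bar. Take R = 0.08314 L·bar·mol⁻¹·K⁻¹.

ΔP ≈ -1.983 bar

Ideal: P_ideal = nRT/V = (3.91)(0.08314)(637)/5.229 = 39.6011 bar
vdW: P = nRT/(V − nb) − a n²/V² = 207.074/5.00402 − 102.889/27.3424 = 41.3815 − 3.76298 = 37.6185 bar
ΔP = 37.6185 − 39.6011 = -1.983 bar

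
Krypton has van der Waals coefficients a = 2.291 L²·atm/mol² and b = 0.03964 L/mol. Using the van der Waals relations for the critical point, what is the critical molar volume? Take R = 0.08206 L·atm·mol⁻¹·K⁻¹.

For a van der Waals gas, V_m,c = 3b.
V_m,c = 3×0.03964 = 0.1189 L/mol

V_m,c ≈ 0.1189 L/mol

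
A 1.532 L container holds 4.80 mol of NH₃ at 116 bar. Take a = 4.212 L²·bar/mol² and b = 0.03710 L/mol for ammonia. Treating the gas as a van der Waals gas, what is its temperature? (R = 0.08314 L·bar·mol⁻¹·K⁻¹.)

T ≈ 533.8 K

T = (P + a n²/V²)(V − nb)/(nR)
P + a n²/V² = 116 + (4.212)(4.80)²/(1.532)² = 157.35 bar
V − nb = 1.532 − (4.80)(0.03710) = 1.3539 L
T = (157.35)(1.3539)/((4.80)(0.08314)) = 533.8 K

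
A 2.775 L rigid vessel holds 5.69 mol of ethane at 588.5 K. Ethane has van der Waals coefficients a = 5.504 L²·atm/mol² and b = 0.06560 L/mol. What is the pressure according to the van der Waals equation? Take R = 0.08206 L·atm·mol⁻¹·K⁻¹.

P ≈ 91.27 atm

P = nRT/(V − nb) − a n²/V²
nRT/(V − nb) = (5.69)(0.08206)(588.5)/(2.775 − 5.69×0.06560) = 274.78/2.4017 = 114.41 atm
a n²/V² = (5.504)(5.69)²/(2.775)² = 23.141 atm
P = 114.41 − 23.141 = 91.27 atm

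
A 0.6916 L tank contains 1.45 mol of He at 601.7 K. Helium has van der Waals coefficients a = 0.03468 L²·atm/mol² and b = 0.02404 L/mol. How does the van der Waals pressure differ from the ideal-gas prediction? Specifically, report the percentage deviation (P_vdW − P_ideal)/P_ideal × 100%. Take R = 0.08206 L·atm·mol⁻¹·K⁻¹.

Ideal: P_ideal = nRT/V = (1.45)(0.08206)(601.7)/0.6916 = 103.520 atm
vdW: P = nRT/(V − nb) − a n²/V² = 71.5945/0.656742 − 0.0729147/0.478311 = 109.015 − 0.152442 = 108.863 atm
% deviation = (108.863 − 103.520)/103.520 × 100% = 5.16%

5.16 %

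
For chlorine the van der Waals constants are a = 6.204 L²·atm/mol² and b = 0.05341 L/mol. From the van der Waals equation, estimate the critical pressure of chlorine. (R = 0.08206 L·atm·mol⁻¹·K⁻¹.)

P_c ≈ 80.55 atm

For a van der Waals gas, P_c = a/(27b²).
P_c = 6.204/(27×(0.05341)²) = 6.204/0.077021 = 80.55 atm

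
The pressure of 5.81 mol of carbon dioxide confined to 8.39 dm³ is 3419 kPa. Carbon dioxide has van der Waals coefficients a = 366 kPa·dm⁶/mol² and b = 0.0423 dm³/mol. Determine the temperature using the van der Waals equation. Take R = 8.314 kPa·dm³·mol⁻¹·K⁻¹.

T ≈ 606.0 K

T = (P + a n²/V²)(V − nb)/(nR)
P + a n²/V² = 3419 + (366)(5.81)²/(8.39)² = 3594.5 kPa
V − nb = 8.39 − (5.81)(0.0423) = 8.1442 dm³
T = (3594.5)(8.1442)/((5.81)(8.314)) = 606.0 K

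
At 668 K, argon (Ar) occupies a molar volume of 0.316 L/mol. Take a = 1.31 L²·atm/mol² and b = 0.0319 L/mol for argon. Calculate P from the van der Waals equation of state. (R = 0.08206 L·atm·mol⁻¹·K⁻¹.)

P = RT/(V_m − b) − a/V_m²
RT/(V_m − b) = (0.08206)(668)/(0.316 − 0.0319) = 54.816/0.28410 = 192.95 atm
a/V_m² = 1.31/(0.316)² = 13.119 atm
P = 192.95 − 13.119 = 179.8 atm

P ≈ 179.8 atm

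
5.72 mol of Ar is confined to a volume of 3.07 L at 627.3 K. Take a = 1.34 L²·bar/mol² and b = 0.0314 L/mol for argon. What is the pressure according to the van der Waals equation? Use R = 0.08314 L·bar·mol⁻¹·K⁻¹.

P = nRT/(V − nb) − a n²/V²
nRT/(V − nb) = (5.72)(0.08314)(627.3)/(3.07 − 5.72×0.0314) = 298.32/2.8904 = 103.21 bar
a n²/V² = (1.34)(5.72)²/(3.07)² = 4.6518 bar
P = 103.21 − 4.6518 = 98.56 bar

P ≈ 98.56 bar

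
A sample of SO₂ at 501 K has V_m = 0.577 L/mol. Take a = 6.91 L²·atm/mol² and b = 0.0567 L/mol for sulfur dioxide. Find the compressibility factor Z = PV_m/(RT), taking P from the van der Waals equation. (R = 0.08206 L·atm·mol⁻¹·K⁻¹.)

P = RT/(V_m − b) − a/V_m² = (0.08206)(501)/(0.577 − 0.0567) − 6.91/(0.577)²
  = 41.112/0.52030 − 20.755 = 79.016 − 20.755 = 58.261 atm
Z = PV_m/(RT) = (58.261)(0.577)/((0.08206)(501)) = 33.617/41.112 = 0.8177

Z ≈ 0.8177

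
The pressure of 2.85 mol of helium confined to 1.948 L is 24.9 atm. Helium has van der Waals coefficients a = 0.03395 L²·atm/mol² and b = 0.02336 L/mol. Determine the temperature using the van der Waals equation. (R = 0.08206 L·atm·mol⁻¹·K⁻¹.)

T = (P + a n²/V²)(V − nb)/(nR)
P + a n²/V² = 24.9 + (0.03395)(2.85)²/(1.948)² = 24.973 atm
V − nb = 1.948 − (2.85)(0.02336) = 1.8814 L
T = (24.973)(1.8814)/((2.85)(0.08206)) = 200.9 K

T ≈ 200.9 K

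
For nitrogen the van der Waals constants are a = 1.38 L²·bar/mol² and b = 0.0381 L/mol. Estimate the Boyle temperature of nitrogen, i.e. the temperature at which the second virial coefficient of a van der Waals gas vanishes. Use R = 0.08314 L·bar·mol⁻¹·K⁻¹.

For a van der Waals gas the second virial coefficient B₂ = b − a/(RT) vanishes at T_B = a/(Rb).
T_B = 1.38/(0.08314×0.0381) = 1.38/0.0031676 = 435.7 K

T_B ≈ 435.7 K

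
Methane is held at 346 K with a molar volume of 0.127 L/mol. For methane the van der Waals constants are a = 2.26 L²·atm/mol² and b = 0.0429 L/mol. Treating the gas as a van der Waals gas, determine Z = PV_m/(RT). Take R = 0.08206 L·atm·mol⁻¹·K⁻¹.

P = RT/(V_m − b) − a/V_m² = (0.08206)(346)/(0.127 − 0.0429) − 2.26/(0.127)²
  = 28.393/0.084100 − 140.12 = 337.61 − 140.12 = 197.49 atm
Z = PV_m/(RT) = (197.49)(0.127)/((0.08206)(346)) = 25.081/28.393 = 0.8834

Z ≈ 0.8834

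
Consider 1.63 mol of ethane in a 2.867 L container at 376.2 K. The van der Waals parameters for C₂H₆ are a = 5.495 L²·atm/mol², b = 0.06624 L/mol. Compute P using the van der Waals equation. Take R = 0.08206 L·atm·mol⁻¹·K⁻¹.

P = nRT/(V − nb) − a n²/V²
nRT/(V − nb) = (1.63)(0.08206)(376.2)/(2.867 − 1.63×0.06624) = 50.320/2.7590 = 18.238 atm
a n²/V² = (5.495)(1.63)²/(2.867)² = 1.7762 atm
P = 18.238 − 1.7762 = 16.46 atm

P ≈ 16.46 atm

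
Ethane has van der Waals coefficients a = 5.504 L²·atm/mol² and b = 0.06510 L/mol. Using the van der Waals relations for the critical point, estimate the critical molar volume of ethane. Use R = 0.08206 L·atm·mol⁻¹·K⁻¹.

For a van der Waals gas, V_m,c = 3b.
V_m,c = 3×0.06510 = 0.1953 L/mol

V_m,c ≈ 0.1953 L/mol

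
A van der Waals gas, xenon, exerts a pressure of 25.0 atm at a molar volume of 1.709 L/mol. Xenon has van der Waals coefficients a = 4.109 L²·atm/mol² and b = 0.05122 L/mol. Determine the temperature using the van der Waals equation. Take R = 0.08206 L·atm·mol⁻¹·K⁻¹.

T = (P + a/V_m²)(V_m − b)/R
P + a/V_m² = 25.0 + 4.109/(1.709)² = 26.407 atm
V_m − b = 1.709 − 0.05122 = 1.6578 L/mol
T = (26.407)(1.6578)/0.08206 = 533.5 K

T ≈ 533.5 K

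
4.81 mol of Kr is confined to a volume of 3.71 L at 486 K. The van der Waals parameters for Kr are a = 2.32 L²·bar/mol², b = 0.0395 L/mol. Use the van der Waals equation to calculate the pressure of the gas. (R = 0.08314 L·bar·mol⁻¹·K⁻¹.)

P = nRT/(V − nb) − a n²/V²
nRT/(V − nb) = (4.81)(0.08314)(486)/(3.71 − 4.81×0.0395) = 194.35/3.5200 = 55.213 bar
a n²/V² = (2.32)(4.81)²/(3.71)² = 3.8997 bar
P = 55.213 − 3.8997 = 51.31 bar

P ≈ 51.31 bar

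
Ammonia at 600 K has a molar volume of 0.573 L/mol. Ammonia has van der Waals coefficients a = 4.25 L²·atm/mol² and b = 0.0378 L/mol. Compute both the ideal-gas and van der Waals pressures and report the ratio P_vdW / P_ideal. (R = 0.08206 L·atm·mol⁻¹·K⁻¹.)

Ideal: P_ideal = RT/V_m = (0.08206)(600)/0.573 = 85.9267 atm
vdW: P = RT/(V_m − b) − a/V_m² = 49.2360/0.535200 − 4.25/0.328329 = 91.9955 − 12.9443 = 79.0512 atm
Ratio = 79.0512/85.9267 = 0.9200

P_vdW / P_ideal ≈ 0.9200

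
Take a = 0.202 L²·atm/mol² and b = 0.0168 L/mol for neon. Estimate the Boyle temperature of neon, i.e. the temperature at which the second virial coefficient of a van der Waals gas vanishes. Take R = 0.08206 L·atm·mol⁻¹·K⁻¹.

T_B ≈ 146.5 K

For a van der Waals gas the second virial coefficient B₂ = b − a/(RT) vanishes at T_B = a/(Rb).
T_B = 0.202/(0.08206×0.0168) = 0.202/0.0013786 = 146.5 K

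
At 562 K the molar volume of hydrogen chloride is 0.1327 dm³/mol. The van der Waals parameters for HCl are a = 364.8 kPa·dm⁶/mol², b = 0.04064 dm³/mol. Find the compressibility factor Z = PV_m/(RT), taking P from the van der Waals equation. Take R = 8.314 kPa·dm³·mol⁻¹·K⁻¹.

Z ≈ 0.8531

P = RT/(V_m − b) − a/V_m² = (8.314)(562)/(0.1327 − 0.04064) − 364.8/(0.1327)²
  = 4672.5/0.092060 − 20716 = 50755 − 20716 = 30039 kPa
Z = PV_m/(RT) = (30039)(0.1327)/((8.314)(562)) = 3986.2/4672.5 = 0.8531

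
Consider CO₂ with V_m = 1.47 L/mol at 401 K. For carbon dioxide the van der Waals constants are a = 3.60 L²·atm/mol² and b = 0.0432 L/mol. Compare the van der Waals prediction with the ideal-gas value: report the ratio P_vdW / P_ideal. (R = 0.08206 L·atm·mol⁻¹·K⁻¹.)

Ideal: P_ideal = RT/V_m = (0.08206)(401)/1.47 = 22.3851 atm
vdW: P = RT/(V_m − b) − a/V_m² = 32.9061/1.42680 − 3.60/2.16090 = 23.0629 − 1.66597 = 21.3969 atm
Ratio = 21.3969/22.3851 = 0.9559

P_vdW / P_ideal ≈ 0.9559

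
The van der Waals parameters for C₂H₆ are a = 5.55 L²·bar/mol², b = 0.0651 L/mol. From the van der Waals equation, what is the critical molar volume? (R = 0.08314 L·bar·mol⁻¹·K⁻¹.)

V_m,c ≈ 0.1953 L/mol

For a van der Waals gas, V_m,c = 3b.
V_m,c = 3×0.0651 = 0.1953 L/mol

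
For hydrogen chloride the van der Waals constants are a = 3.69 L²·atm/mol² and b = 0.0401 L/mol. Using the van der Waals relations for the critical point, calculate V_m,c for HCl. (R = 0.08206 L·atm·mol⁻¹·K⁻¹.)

For a van der Waals gas, V_m,c = 3b.
V_m,c = 3×0.0401 = 0.1203 L/mol

V_m,c ≈ 0.1203 L/mol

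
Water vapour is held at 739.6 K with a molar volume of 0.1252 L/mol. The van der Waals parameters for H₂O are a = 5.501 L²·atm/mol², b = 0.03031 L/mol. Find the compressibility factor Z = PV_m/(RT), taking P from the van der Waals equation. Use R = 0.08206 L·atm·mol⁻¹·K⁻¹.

P = RT/(V_m − b) − a/V_m² = (0.08206)(739.6)/(0.1252 − 0.03031) − 5.501/(0.1252)²
  = 60.692/0.094890 − 350.94 = 639.60 − 350.94 = 288.66 atm
Z = PV_m/(RT) = (288.66)(0.1252)/((0.08206)(739.6)) = 36.140/60.692 = 0.5955

Z ≈ 0.5955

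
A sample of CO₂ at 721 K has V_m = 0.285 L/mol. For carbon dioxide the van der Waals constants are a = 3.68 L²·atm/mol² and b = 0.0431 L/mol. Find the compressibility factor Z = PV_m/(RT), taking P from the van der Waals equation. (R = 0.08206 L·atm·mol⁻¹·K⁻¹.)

P = RT/(V_m − b) − a/V_m² = (0.08206)(721)/(0.285 − 0.0431) − 3.68/(0.285)²
  = 59.165/0.24190 − 45.306 = 244.58 − 45.306 = 199.27 atm
Z = PV_m/(RT) = (199.27)(0.285)/((0.08206)(721)) = 56.792/59.165 = 0.9599

Z ≈ 0.9599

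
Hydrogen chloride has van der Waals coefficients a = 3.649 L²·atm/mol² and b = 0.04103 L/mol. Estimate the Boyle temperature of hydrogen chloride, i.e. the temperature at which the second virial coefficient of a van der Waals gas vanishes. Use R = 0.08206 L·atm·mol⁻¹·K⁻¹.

For a van der Waals gas the second virial coefficient B₂ = b − a/(RT) vanishes at T_B = a/(Rb).
T_B = 3.649/(0.08206×0.04103) = 3.649/0.0033669 = 1084 K

T_B ≈ 1084 K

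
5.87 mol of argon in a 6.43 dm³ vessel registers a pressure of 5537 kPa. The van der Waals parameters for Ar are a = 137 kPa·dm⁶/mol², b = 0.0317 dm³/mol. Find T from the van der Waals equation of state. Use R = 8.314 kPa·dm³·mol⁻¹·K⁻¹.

T = (P + a n²/V²)(V − nb)/(nR)
P + a n²/V² = 5537 + (137)(5.87)²/(6.43)² = 5651.2 kPa
V − nb = 6.43 − (5.87)(0.0317) = 6.2439 dm³
T = (5651.2)(6.2439)/((5.87)(8.314)) = 723.0 K

T ≈ 723.0 K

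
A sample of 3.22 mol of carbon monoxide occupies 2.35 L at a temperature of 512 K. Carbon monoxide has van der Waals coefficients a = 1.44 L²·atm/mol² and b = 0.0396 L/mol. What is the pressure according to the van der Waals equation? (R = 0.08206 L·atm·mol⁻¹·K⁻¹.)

P = nRT/(V − nb) − a n²/V²
nRT/(V − nb) = (3.22)(0.08206)(512)/(2.35 − 3.22×0.0396) = 135.29/2.2225 = 60.873 atm
a n²/V² = (1.44)(3.22)²/(2.35)² = 2.7036 atm
P = 60.873 − 2.7036 = 58.17 atm

P ≈ 58.17 atm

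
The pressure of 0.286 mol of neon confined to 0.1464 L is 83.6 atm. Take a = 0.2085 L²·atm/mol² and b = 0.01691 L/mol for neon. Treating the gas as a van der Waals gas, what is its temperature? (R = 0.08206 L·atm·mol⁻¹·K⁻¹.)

T = (P + a n²/V²)(V − nb)/(nR)
P + a n²/V² = 83.6 + (0.2085)(0.286)²/(0.1464)² = 84.396 atm
V − nb = 0.1464 − (0.286)(0.01691) = 0.14156 L
T = (84.396)(0.14156)/((0.286)(0.08206)) = 509.1 K

T ≈ 509.1 K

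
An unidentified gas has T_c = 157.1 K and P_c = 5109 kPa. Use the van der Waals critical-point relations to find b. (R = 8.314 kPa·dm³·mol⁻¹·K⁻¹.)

From T_c = 8a/(27Rb) and P_c = a/(27b²): b = R T_c/(8 P_c).
b = (8.314)(157.1)/(8×5109) = 1306.1/40872 = 0.03196 dm³/mol

b ≈ 0.03196 dm³/mol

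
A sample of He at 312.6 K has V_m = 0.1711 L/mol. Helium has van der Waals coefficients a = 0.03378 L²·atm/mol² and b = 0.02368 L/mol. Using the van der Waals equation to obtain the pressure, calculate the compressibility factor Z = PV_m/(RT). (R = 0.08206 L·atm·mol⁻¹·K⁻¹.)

P = RT/(V_m − b) − a/V_m² = (0.08206)(312.6)/(0.1711 − 0.02368) − 0.03378/(0.1711)²
  = 25.652/0.14742 − 1.1539 = 174.01 − 1.1539 = 172.86 atm
Z = PV_m/(RT) = (172.86)(0.1711)/((0.08206)(312.6)) = 29.576/25.652 = 1.153

Z ≈ 1.153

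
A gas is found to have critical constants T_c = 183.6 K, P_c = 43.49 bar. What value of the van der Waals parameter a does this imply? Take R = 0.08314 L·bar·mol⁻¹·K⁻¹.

a ≈ 2.260 L²·bar/mol²

From T_c = 8a/(27Rb) and P_c = a/(27b²): a = 27 R² T_c²/(64 P_c).
a = 27×(0.08314)²×(183.6)²/(64×43.49) = 6291.1/2783.4 = 2.260 L²·bar/mol²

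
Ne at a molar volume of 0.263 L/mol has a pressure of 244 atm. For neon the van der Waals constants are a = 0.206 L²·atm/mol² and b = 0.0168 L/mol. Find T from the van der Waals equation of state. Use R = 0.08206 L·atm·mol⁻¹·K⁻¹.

T = (P + a/V_m²)(V_m − b)/R
P + a/V_m² = 244 + 0.206/(0.263)² = 246.98 atm
V_m − b = 0.263 − 0.0168 = 0.24620 L/mol
T = (246.98)(0.24620)/0.08206 = 741.0 K

T ≈ 741.0 K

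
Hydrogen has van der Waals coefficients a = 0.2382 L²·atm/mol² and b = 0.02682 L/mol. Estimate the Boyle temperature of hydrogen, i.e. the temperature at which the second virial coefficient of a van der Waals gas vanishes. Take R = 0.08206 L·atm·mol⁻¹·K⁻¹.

For a van der Waals gas the second virial coefficient B₂ = b − a/(RT) vanishes at T_B = a/(Rb).
T_B = 0.2382/(0.08206×0.02682) = 0.2382/0.0022008 = 108.2 K

T_B ≈ 108.2 K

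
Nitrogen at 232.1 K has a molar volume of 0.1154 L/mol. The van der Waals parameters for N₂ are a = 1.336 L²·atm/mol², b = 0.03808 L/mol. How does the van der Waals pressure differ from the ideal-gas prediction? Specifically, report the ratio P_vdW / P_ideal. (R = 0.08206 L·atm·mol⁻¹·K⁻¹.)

P_vdW / P_ideal ≈ 0.8847

Ideal: P_ideal = RT/V_m = (0.08206)(232.1)/0.1154 = 165.044 atm
vdW: P = RT/(V_m − b) − a/V_m² = 19.0461/0.0773200 − 1.336/0.0133172 = 246.328 − 100.321 = 146.007 atm
Ratio = 146.007/165.044 = 0.8847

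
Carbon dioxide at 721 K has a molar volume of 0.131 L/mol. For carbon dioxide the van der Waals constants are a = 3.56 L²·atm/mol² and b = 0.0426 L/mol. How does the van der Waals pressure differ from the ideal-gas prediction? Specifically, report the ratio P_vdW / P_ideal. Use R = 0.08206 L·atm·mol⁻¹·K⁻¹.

P_vdW / P_ideal ≈ 1.023

Ideal: P_ideal = RT/V_m = (0.08206)(721)/0.131 = 451.643 atm
vdW: P = RT/(V_m − b) − a/V_m² = 59.1653/0.0884000 − 3.56/0.0171610 = 669.291 − 207.447 = 461.844 atm
Ratio = 461.844/451.643 = 1.023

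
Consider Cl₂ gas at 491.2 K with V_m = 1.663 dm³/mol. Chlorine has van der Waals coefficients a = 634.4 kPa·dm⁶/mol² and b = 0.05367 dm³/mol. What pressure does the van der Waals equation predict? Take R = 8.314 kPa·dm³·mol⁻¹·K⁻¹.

P ≈ 2308 kPa

P = RT/(V_m − b) − a/V_m²
RT/(V_m − b) = (8.314)(491.2)/(1.663 − 0.05367) = 4083.8/1.6093 = 2537.6 kPa
a/V_m² = 634.4/(1.663)² = 229.39 kPa
P = 2537.6 − 229.39 = 2308 kPa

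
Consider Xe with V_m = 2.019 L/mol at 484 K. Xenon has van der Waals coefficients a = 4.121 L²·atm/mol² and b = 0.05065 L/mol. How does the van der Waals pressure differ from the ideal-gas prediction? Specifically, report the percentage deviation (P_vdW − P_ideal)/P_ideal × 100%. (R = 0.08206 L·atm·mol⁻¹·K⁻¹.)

Ideal: P_ideal = RT/V_m = (0.08206)(484)/2.019 = 19.6716 atm
vdW: P = RT/(V_m − b) − a/V_m² = 39.7170/1.96835 − 4.121/4.07636 = 20.1778 − 1.01095 = 19.1669 atm
% deviation = (19.1669 − 19.6716)/19.6716 × 100% = -2.57%

-2.57 %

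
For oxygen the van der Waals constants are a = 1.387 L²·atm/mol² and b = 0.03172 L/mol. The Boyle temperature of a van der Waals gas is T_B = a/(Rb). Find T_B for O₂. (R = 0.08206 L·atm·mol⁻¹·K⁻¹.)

T_B ≈ 532.9 K

For a van der Waals gas the second virial coefficient B₂ = b − a/(RT) vanishes at T_B = a/(Rb).
T_B = 1.387/(0.08206×0.03172) = 1.387/0.0026029 = 532.9 K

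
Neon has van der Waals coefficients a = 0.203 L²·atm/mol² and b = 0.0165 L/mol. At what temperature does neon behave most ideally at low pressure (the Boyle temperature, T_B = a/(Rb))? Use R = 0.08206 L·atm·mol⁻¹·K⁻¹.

T_B ≈ 149.9 K

For a van der Waals gas the second virial coefficient B₂ = b − a/(RT) vanishes at T_B = a/(Rb).
T_B = 0.203/(0.08206×0.0165) = 0.203/0.0013540 = 149.9 K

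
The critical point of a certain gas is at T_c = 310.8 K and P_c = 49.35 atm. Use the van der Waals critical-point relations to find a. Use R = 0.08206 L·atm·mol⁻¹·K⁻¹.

a ≈ 5.561 L²·atm/mol²

From T_c = 8a/(27Rb) and P_c = a/(27b²): a = 27 R² T_c²/(64 P_c).
a = 27×(0.08206)²×(310.8)²/(64×49.35) = 17563/3158.4 = 5.561 L²·atm/mol²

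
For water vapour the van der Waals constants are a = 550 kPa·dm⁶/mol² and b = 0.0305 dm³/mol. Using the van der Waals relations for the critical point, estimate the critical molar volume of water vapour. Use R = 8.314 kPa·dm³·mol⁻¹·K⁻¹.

For a van der Waals gas, V_m,c = 3b.
V_m,c = 3×0.0305 = 0.09150 dm³/mol

V_m,c ≈ 0.09150 dm³/mol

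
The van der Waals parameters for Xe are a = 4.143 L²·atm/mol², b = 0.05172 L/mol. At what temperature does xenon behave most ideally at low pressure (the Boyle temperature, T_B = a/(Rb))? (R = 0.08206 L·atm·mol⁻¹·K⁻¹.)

For a van der Waals gas the second virial coefficient B₂ = b − a/(RT) vanishes at T_B = a/(Rb).
T_B = 4.143/(0.08206×0.05172) = 4.143/0.0042441 = 976.2 K

T_B ≈ 976.2 K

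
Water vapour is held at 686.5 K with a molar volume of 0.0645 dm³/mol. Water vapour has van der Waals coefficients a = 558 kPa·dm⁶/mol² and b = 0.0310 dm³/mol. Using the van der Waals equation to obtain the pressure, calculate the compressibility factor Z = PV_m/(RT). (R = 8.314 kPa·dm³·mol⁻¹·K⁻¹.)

Z ≈ 0.4096

P = RT/(V_m − b) − a/V_m² = (8.314)(686.5)/(0.0645 − 0.0310) − 558/(0.0645)²
  = 5707.6/0.033500 − 134127 = 170376 − 134127 = 36249 kPa
Z = PV_m/(RT) = (36249)(0.0645)/((8.314)(686.5)) = 2338.1/5707.6 = 0.4096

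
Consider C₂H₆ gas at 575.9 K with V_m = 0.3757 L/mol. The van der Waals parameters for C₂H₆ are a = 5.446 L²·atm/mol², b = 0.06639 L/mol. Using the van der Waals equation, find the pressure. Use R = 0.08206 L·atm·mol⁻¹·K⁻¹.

P = RT/(V_m − b) − a/V_m²
RT/(V_m − b) = (0.08206)(575.9)/(0.3757 − 0.06639) = 47.258/0.30931 = 152.79 atm
a/V_m² = 5.446/(0.3757)² = 38.583 atm
P = 152.79 − 38.583 = 114.2 atm

P ≈ 114.2 atm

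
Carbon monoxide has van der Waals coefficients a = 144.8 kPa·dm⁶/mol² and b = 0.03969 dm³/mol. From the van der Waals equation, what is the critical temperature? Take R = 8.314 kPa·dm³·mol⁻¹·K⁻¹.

For a van der Waals gas, T_c = 8a/(27Rb).
T_c = 8×144.8/(27×8.314×0.03969) = 1158.4/8.9095 = 130.0 K

T_c ≈ 130.0 K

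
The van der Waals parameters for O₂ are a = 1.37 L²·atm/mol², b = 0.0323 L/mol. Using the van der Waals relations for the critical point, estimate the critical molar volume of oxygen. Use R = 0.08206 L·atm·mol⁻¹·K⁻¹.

For a van der Waals gas, V_m,c = 3b.
V_m,c = 3×0.0323 = 0.09690 L/mol

V_m,c ≈ 0.09690 L/mol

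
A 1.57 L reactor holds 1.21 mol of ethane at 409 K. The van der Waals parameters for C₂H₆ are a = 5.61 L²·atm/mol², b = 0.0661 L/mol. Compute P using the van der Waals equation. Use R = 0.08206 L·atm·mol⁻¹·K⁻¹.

P = nRT/(V − nb) − a n²/V²
nRT/(V − nb) = (1.21)(0.08206)(409)/(1.57 − 1.21×0.0661) = 40.611/1.4900 = 27.256 atm
a n²/V² = (5.61)(1.21)²/(1.57)² = 3.3322 atm
P = 27.256 − 3.3322 = 23.92 atm

P ≈ 23.92 atm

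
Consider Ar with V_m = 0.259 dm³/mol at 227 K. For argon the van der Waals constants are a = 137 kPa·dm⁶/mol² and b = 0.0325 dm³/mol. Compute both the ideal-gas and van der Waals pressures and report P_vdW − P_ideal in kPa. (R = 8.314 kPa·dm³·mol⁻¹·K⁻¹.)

ΔP ≈ -996.7 kPa

Ideal: P_ideal = RT/V_m = (8.314)(227)/0.259 = 7286.79 kPa
vdW: P = RT/(V_m − b) − a/V_m² = 1887.28/0.226500 − 137/0.0670810 = 8332.36 − 2042.31 = 6290.05 kPa
ΔP = 6290.05 − 7286.79 = -996.7 kPa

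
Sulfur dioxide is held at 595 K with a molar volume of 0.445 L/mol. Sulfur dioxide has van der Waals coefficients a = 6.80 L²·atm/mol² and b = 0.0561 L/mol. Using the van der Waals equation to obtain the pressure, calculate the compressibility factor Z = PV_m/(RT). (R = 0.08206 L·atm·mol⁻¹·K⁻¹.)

P = RT/(V_m − b) − a/V_m² = (0.08206)(595)/(0.445 − 0.0561) − 6.80/(0.445)²
  = 48.826/0.38890 − 34.339 = 125.55 − 34.339 = 91.21 atm
Z = PV_m/(RT) = (91.21)(0.445)/((0.08206)(595)) = 40.588/48.826 = 0.8313

Z ≈ 0.8313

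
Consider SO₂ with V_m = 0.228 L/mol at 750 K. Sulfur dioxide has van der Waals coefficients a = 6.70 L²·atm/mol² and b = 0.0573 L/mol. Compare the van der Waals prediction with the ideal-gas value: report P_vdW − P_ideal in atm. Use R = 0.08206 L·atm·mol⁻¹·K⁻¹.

ΔP ≈ -38.28 atm

Ideal: P_ideal = RT/V_m = (0.08206)(750)/0.228 = 269.934 atm
vdW: P = RT/(V_m − b) − a/V_m² = 61.5450/0.170700 − 6.70/0.0519840 = 360.545 − 128.886 = 231.659 atm
ΔP = 231.659 − 269.934 = -38.28 atm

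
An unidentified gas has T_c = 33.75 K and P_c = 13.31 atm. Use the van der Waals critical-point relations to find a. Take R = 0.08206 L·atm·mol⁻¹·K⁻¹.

a ≈ 0.2431 L²·atm/mol²

From T_c = 8a/(27Rb) and P_c = a/(27b²): a = 27 R² T_c²/(64 P_c).
a = 27×(0.08206)²×(33.75)²/(64×13.31) = 207.10/851.84 = 0.2431 L²·atm/mol²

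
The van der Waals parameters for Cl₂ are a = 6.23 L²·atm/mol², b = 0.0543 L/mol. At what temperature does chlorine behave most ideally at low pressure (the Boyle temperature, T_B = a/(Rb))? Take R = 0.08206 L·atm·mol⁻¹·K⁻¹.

For a van der Waals gas the second virial coefficient B₂ = b − a/(RT) vanishes at T_B = a/(Rb).
T_B = 6.23/(0.08206×0.0543) = 6.23/0.0044559 = 1398 K

T_B ≈ 1398 K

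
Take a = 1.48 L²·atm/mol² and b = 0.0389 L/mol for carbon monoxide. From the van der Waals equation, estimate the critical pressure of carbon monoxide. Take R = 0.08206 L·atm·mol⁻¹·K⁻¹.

For a van der Waals gas, P_c = a/(27b²).
P_c = 1.48/(27×(0.0389)²) = 1.48/0.040857 = 36.22 atm

P_c ≈ 36.22 atm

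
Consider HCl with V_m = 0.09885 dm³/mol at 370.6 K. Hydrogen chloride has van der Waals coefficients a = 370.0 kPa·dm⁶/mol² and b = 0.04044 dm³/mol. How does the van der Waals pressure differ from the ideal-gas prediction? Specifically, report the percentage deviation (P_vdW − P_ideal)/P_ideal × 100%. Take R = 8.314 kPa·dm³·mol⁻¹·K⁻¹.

-52.25 %

Ideal: P_ideal = RT/V_m = (8.314)(370.6)/0.09885 = 31170.1 kPa
vdW: P = RT/(V_m − b) − a/V_m² = 3081.17/0.0584100 − 370.0/0.00977132 = 52750.7 − 37865.9 = 14884.8 kPa
% deviation = (14884.8 − 31170.1)/31170.1 × 100% = -52.25%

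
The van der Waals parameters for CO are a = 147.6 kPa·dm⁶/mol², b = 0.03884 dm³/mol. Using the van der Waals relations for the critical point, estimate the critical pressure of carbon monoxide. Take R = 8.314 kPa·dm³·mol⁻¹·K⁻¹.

P_c ≈ 3624 kPa

For a van der Waals gas, P_c = a/(27b²).
P_c = 147.6/(27×(0.03884)²) = 147.6/0.040731 = 3624 kPa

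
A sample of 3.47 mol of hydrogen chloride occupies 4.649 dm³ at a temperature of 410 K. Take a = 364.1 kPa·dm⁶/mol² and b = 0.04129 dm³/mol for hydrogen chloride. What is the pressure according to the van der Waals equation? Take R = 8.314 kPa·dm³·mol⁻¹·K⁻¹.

P = nRT/(V − nb) − a n²/V²
nRT/(V − nb) = (3.47)(8.314)(410)/(4.649 − 3.47×0.04129) = 11828/4.5057 = 2625.1 kPa
a n²/V² = (364.1)(3.47)²/(4.649)² = 202.84 kPa
P = 2625.1 − 202.84 = 2422 kPa

P ≈ 2422 kPa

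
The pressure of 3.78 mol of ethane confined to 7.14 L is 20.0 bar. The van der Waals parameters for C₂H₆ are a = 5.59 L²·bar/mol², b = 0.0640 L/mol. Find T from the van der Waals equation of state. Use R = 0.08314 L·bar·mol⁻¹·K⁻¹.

T ≈ 473.4 K

T = (P + a n²/V²)(V − nb)/(nR)
P + a n²/V² = 20.0 + (5.59)(3.78)²/(7.14)² = 21.567 bar
V − nb = 7.14 − (3.78)(0.0640) = 6.8981 L
T = (21.567)(6.8981)/((3.78)(0.08314)) = 473.4 K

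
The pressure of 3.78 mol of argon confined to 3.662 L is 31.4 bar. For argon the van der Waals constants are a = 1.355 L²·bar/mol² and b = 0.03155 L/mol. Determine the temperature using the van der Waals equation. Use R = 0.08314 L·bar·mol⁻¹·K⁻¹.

T ≈ 370.2 K

T = (P + a n²/V²)(V − nb)/(nR)
P + a n²/V² = 31.4 + (1.355)(3.78)²/(3.662)² = 32.844 bar
V − nb = 3.662 − (3.78)(0.03155) = 3.5427 L
T = (32.844)(3.5427)/((3.78)(0.08314)) = 370.2 K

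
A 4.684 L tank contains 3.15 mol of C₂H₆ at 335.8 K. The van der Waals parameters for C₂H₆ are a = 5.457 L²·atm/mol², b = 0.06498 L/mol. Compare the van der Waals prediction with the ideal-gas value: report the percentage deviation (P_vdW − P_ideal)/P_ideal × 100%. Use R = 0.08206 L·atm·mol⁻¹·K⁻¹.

Ideal: P_ideal = nRT/V = (3.15)(0.08206)(335.8)/4.684 = 18.5313 atm
vdW: P = nRT/(V − nb) − a n²/V² = 86.8006/4.47931 − 54.1471/21.9399 = 19.3781 − 2.46797 = 16.9101 atm
% deviation = (16.9101 − 18.5313)/18.5313 × 100% = -8.75%

-8.75 %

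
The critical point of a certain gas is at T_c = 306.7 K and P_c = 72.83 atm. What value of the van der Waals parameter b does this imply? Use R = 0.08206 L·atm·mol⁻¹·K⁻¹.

b ≈ 0.04320 L/mol

From T_c = 8a/(27Rb) and P_c = a/(27b²): b = R T_c/(8 P_c).
b = (0.08206)(306.7)/(8×72.83) = 25.168/582.64 = 0.04320 L/mol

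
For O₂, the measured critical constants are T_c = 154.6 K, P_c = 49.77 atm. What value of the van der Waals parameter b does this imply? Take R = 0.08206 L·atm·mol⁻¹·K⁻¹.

b ≈ 0.03186 L/mol

From T_c = 8a/(27Rb) and P_c = a/(27b²): b = R T_c/(8 P_c).
b = (0.08206)(154.6)/(8×49.77) = 12.686/398.16 = 0.03186 L/mol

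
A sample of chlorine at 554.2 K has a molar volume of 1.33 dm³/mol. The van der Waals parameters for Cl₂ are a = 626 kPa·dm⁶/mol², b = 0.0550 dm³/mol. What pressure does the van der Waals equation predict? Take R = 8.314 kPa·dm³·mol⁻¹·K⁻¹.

P = RT/(V_m − b) − a/V_m²
RT/(V_m − b) = (8.314)(554.2)/(1.33 − 0.0550) = 4607.6/1.2750 = 3613.8 kPa
a/V_m² = 626/(1.33)² = 353.89 kPa
P = 3613.8 − 353.89 = 3260 kPa

P ≈ 3260 kPa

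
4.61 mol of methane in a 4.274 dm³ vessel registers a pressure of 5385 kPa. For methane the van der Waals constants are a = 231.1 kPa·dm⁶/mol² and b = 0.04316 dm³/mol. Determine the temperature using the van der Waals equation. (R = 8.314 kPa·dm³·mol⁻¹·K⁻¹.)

T ≈ 601.1 K

T = (P + a n²/V²)(V − nb)/(nR)
P + a n²/V² = 5385 + (231.1)(4.61)²/(4.274)² = 5653.9 kPa
V − nb = 4.274 − (4.61)(0.04316) = 4.0750 dm³
T = (5653.9)(4.0750)/((4.61)(8.314)) = 601.1 K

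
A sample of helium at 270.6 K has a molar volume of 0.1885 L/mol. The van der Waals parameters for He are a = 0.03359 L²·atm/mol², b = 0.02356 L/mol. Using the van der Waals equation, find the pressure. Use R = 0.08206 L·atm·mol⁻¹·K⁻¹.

P ≈ 133.7 atm

P = RT/(V_m − b) − a/V_m²
RT/(V_m − b) = (0.08206)(270.6)/(0.1885 − 0.02356) = 22.205/0.16494 = 134.62 atm
a/V_m² = 0.03359/(0.1885)² = 0.94534 atm
P = 134.62 − 0.94534 = 133.7 atm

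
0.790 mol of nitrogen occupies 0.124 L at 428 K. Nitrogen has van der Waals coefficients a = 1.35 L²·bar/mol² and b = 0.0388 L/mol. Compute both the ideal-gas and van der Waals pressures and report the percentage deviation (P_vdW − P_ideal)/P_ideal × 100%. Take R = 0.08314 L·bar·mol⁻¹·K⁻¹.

Ideal: P_ideal = nRT/V = (0.790)(0.08314)(428)/0.124 = 226.704 bar
vdW: P = nRT/(V − nb) − a n²/V² = 28.1113/0.0933480 − 0.842535/0.0153760 = 301.145 − 54.7955 = 246.350 bar
% deviation = (246.350 − 226.704)/226.704 × 100% = 8.67%

8.67 %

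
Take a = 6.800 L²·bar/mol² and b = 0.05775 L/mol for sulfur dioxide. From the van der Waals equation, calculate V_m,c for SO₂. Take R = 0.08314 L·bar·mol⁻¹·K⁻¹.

For a van der Waals gas, V_m,c = 3b.
V_m,c = 3×0.05775 = 0.1733 L/mol

V_m,c ≈ 0.1733 L/mol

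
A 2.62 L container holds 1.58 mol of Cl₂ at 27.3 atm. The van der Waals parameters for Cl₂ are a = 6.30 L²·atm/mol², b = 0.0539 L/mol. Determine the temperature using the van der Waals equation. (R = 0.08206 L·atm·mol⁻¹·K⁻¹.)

T = (P + a n²/V²)(V − nb)/(nR)
P + a n²/V² = 27.3 + (6.30)(1.58)²/(2.62)² = 29.591 atm
V − nb = 2.62 − (1.58)(0.0539) = 2.5348 L
T = (29.591)(2.5348)/((1.58)(0.08206)) = 578.5 K

T ≈ 578.5 K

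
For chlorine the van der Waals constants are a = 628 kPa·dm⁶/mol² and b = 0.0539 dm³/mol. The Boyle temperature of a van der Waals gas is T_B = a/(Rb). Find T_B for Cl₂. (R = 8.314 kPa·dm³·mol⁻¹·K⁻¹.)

For a van der Waals gas the second virial coefficient B₂ = b − a/(RT) vanishes at T_B = a/(Rb).
T_B = 628/(8.314×0.0539) = 628/0.44812 = 1401 K

T_B ≈ 1401 K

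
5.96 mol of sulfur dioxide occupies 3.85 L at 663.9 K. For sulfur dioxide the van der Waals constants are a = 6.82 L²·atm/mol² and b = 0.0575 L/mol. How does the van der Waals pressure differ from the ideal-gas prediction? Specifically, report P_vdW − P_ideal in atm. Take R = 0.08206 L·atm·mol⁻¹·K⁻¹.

ΔP ≈ -8.103 atm

Ideal: P_ideal = nRT/V = (5.96)(0.08206)(663.9)/3.85 = 84.3373 atm
vdW: P = nRT/(V − nb) − a n²/V² = 324.699/3.50730 − 242.257/14.8225 = 92.5781 − 16.3439 = 76.2342 atm
ΔP = 76.2342 − 84.3373 = -8.103 atm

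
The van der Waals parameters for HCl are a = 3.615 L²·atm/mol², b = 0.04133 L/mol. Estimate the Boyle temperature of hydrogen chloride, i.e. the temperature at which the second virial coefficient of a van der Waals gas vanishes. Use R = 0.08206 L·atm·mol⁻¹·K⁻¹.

T_B ≈ 1066 K

For a van der Waals gas the second virial coefficient B₂ = b − a/(RT) vanishes at T_B = a/(Rb).
T_B = 3.615/(0.08206×0.04133) = 3.615/0.0033915 = 1066 K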